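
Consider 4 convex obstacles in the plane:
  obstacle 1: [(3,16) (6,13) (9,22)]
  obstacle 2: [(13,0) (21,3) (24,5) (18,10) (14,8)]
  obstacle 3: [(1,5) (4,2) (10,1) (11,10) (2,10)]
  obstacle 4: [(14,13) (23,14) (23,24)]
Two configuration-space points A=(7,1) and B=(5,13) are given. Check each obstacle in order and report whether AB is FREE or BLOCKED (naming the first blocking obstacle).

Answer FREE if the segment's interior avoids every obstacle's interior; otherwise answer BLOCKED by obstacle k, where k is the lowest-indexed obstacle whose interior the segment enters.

BLOCKED by obstacle 3

Obstacle 1 [(3,16) (6,13) (9,22)]:
  edge (3,16)–(6,13): clear
  edge (6,13)–(9,22): clear
  edge (9,22)–(3,16): clear
  midpoint (6,7) outside
  → clear
Obstacle 2 [(13,0) (21,3) (24,5) (18,10) (14,8)]:
  edge (13,0)–(21,3): clear
  edge (21,3)–(24,5): clear
  edge (24,5)–(18,10): clear
  edge (18,10)–(14,8): clear
  edge (14,8)–(13,0): clear
  midpoint (6,7) outside
  → clear
Obstacle 3 [(1,5) (4,2) (10,1) (11,10) (2,10)]:
  edge (1,5)–(4,2): clear
  edge (4,2)–(10,1): crosses AB
  edge (10,1)–(11,10): clear
  edge (11,10)–(2,10): crosses AB
  edge (2,10)–(1,5): clear
  → BLOCKED
Obstacle 4 [(14,13) (23,14) (23,24)]:
  edge (14,13)–(23,14): clear
  edge (23,14)–(23,24): clear
  edge (23,24)–(14,13): clear
  midpoint (6,7) outside
  → clear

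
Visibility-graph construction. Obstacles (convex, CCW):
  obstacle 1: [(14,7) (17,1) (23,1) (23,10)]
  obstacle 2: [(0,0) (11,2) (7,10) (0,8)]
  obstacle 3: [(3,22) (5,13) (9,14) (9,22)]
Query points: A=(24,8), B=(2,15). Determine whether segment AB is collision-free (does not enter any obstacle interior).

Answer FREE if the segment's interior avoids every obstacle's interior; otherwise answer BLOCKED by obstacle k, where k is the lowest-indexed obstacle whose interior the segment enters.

BLOCKED by obstacle 1

Obstacle 1 [(14,7) (17,1) (23,1) (23,10)]:
  edge (14,7)–(17,1): clear
  edge (17,1)–(23,1): clear
  edge (23,1)–(23,10): crosses AB
  edge (23,10)–(14,7): crosses AB
  → BLOCKED
Obstacle 2 [(0,0) (11,2) (7,10) (0,8)]:
  edge (0,0)–(11,2): clear
  edge (11,2)–(7,10): clear
  edge (7,10)–(0,8): clear
  edge (0,8)–(0,0): clear
  midpoint (13,23/2) outside
  → clear
Obstacle 3 [(3,22) (5,13) (9,14) (9,22)]:
  edge (3,22)–(5,13): crosses AB
  edge (5,13)–(9,14): crosses AB
  edge (9,14)–(9,22): clear
  edge (9,22)–(3,22): clear
  → BLOCKED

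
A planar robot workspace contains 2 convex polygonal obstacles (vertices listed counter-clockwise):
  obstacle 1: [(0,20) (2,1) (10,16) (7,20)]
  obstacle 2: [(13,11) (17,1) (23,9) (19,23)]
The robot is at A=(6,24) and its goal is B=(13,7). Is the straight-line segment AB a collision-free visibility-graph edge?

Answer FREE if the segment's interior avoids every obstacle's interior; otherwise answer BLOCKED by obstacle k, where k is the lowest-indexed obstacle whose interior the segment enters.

Obstacle 1 [(0,20) (2,1) (10,16) (7,20)]:
  edge (0,20)–(2,1): clear
  edge (2,1)–(10,16): crosses AB
  edge (10,16)–(7,20): crosses AB
  edge (7,20)–(0,20): clear
  → BLOCKED
Obstacle 2 [(13,11) (17,1) (23,9) (19,23)]:
  edge (13,11)–(17,1): clear
  edge (17,1)–(23,9): clear
  edge (23,9)–(19,23): clear
  edge (19,23)–(13,11): clear
  midpoint (19/2,31/2) outside
  → clear

BLOCKED by obstacle 1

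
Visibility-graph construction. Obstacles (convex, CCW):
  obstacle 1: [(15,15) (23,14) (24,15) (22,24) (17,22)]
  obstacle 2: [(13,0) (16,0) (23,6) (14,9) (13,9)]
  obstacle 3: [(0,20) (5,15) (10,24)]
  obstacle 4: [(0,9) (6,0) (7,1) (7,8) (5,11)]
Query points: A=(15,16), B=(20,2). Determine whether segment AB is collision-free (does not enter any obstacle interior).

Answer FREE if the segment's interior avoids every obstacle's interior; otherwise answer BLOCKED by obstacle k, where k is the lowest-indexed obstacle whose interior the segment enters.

Obstacle 1 [(15,15) (23,14) (24,15) (22,24) (17,22)]:
  edge (15,15)–(23,14): crosses AB
  edge (23,14)–(24,15): clear
  edge (24,15)–(22,24): clear
  edge (22,24)–(17,22): clear
  edge (17,22)–(15,15): crosses AB
  → BLOCKED
Obstacle 2 [(13,0) (16,0) (23,6) (14,9) (13,9)]:
  edge (13,0)–(16,0): clear
  edge (16,0)–(23,6): crosses AB
  edge (23,6)–(14,9): crosses AB
  edge (14,9)–(13,9): clear
  edge (13,9)–(13,0): clear
  → BLOCKED
Obstacle 3 [(0,20) (5,15) (10,24)]:
  edge (0,20)–(5,15): clear
  edge (5,15)–(10,24): clear
  edge (10,24)–(0,20): clear
  midpoint (35/2,9) outside
  → clear
Obstacle 4 [(0,9) (6,0) (7,1) (7,8) (5,11)]:
  edge (0,9)–(6,0): clear
  edge (6,0)–(7,1): clear
  edge (7,1)–(7,8): clear
  edge (7,8)–(5,11): clear
  edge (5,11)–(0,9): clear
  midpoint (35/2,9) outside
  → clear

BLOCKED by obstacle 1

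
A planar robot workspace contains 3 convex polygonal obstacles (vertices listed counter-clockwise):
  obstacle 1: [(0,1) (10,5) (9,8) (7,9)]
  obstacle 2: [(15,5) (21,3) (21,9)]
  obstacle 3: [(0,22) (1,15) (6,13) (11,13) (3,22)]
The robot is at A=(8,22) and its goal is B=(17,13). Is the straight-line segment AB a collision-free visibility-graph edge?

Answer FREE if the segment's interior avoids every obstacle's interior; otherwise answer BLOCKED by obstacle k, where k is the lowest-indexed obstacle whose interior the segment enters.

Obstacle 1 [(0,1) (10,5) (9,8) (7,9)]:
  edge (0,1)–(10,5): clear
  edge (10,5)–(9,8): clear
  edge (9,8)–(7,9): clear
  edge (7,9)–(0,1): clear
  midpoint (25/2,35/2) outside
  → clear
Obstacle 2 [(15,5) (21,3) (21,9)]:
  edge (15,5)–(21,3): clear
  edge (21,3)–(21,9): clear
  edge (21,9)–(15,5): clear
  midpoint (25/2,35/2) outside
  → clear
Obstacle 3 [(0,22) (1,15) (6,13) (11,13) (3,22)]:
  edge (0,22)–(1,15): clear
  edge (1,15)–(6,13): clear
  edge (6,13)–(11,13): clear
  edge (11,13)–(3,22): clear
  edge (3,22)–(0,22): clear
  midpoint (25/2,35/2) outside
  → clear

FREE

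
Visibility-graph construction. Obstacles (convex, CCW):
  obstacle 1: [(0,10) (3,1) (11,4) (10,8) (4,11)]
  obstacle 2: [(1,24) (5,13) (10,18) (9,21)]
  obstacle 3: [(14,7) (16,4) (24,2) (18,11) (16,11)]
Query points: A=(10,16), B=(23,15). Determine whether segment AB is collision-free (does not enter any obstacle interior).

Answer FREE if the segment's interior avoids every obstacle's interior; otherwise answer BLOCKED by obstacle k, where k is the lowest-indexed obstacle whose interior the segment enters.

FREE

Obstacle 1 [(0,10) (3,1) (11,4) (10,8) (4,11)]:
  edge (0,10)–(3,1): clear
  edge (3,1)–(11,4): clear
  edge (11,4)–(10,8): clear
  edge (10,8)–(4,11): clear
  edge (4,11)–(0,10): clear
  midpoint (33/2,31/2) outside
  → clear
Obstacle 2 [(1,24) (5,13) (10,18) (9,21)]:
  edge (1,24)–(5,13): clear
  edge (5,13)–(10,18): clear
  edge (10,18)–(9,21): clear
  edge (9,21)–(1,24): clear
  midpoint (33/2,31/2) outside
  → clear
Obstacle 3 [(14,7) (16,4) (24,2) (18,11) (16,11)]:
  edge (14,7)–(16,4): clear
  edge (16,4)–(24,2): clear
  edge (24,2)–(18,11): clear
  edge (18,11)–(16,11): clear
  edge (16,11)–(14,7): clear
  midpoint (33/2,31/2) outside
  → clear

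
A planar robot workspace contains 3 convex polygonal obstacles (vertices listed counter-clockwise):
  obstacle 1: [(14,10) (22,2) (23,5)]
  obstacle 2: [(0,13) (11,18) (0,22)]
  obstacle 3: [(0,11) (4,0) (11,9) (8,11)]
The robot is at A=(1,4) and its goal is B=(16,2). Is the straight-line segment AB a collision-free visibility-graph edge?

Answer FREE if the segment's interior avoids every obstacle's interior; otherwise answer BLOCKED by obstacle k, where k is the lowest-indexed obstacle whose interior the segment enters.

BLOCKED by obstacle 3

Obstacle 1 [(14,10) (22,2) (23,5)]:
  edge (14,10)–(22,2): clear
  edge (22,2)–(23,5): clear
  edge (23,5)–(14,10): clear
  midpoint (17/2,3) outside
  → clear
Obstacle 2 [(0,13) (11,18) (0,22)]:
  edge (0,13)–(11,18): clear
  edge (11,18)–(0,22): clear
  edge (0,22)–(0,13): clear
  midpoint (17/2,3) outside
  → clear
Obstacle 3 [(0,11) (4,0) (11,9) (8,11)]:
  edge (0,11)–(4,0): crosses AB
  edge (4,0)–(11,9): crosses AB
  edge (11,9)–(8,11): clear
  edge (8,11)–(0,11): clear
  → BLOCKED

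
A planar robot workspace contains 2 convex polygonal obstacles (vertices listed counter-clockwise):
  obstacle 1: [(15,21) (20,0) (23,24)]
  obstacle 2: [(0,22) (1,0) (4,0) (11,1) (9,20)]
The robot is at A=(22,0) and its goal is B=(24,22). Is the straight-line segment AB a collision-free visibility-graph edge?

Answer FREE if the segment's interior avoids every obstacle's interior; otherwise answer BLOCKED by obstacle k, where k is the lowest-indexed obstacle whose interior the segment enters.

FREE

Obstacle 1 [(15,21) (20,0) (23,24)]:
  edge (15,21)–(20,0): clear
  edge (20,0)–(23,24): clear
  edge (23,24)–(15,21): clear
  midpoint (23,11) outside
  → clear
Obstacle 2 [(0,22) (1,0) (4,0) (11,1) (9,20)]:
  edge (0,22)–(1,0): clear
  edge (1,0)–(4,0): clear
  edge (4,0)–(11,1): clear
  edge (11,1)–(9,20): clear
  edge (9,20)–(0,22): clear
  midpoint (23,11) outside
  → clear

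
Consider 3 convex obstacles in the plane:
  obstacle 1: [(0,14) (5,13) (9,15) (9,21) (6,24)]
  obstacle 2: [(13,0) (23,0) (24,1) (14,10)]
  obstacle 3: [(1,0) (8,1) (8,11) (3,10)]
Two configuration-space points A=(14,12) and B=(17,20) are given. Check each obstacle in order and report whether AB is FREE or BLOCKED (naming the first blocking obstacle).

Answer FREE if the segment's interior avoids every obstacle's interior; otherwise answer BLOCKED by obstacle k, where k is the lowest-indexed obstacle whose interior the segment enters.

Obstacle 1 [(0,14) (5,13) (9,15) (9,21) (6,24)]:
  edge (0,14)–(5,13): clear
  edge (5,13)–(9,15): clear
  edge (9,15)–(9,21): clear
  edge (9,21)–(6,24): clear
  edge (6,24)–(0,14): clear
  midpoint (31/2,16) outside
  → clear
Obstacle 2 [(13,0) (23,0) (24,1) (14,10)]:
  edge (13,0)–(23,0): clear
  edge (23,0)–(24,1): clear
  edge (24,1)–(14,10): clear
  edge (14,10)–(13,0): clear
  midpoint (31/2,16) outside
  → clear
Obstacle 3 [(1,0) (8,1) (8,11) (3,10)]:
  edge (1,0)–(8,1): clear
  edge (8,1)–(8,11): clear
  edge (8,11)–(3,10): clear
  edge (3,10)–(1,0): clear
  midpoint (31/2,16) outside
  → clear

FREE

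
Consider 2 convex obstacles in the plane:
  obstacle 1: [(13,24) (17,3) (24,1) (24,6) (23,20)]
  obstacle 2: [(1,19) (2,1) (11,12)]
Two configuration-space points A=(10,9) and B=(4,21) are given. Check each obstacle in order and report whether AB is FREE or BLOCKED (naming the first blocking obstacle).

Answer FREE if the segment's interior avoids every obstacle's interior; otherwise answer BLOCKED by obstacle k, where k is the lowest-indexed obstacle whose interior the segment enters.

Obstacle 1 [(13,24) (17,3) (24,1) (24,6) (23,20)]:
  edge (13,24)–(17,3): clear
  edge (17,3)–(24,1): clear
  edge (24,1)–(24,6): clear
  edge (24,6)–(23,20): clear
  edge (23,20)–(13,24): clear
  midpoint (7,15) outside
  → clear
Obstacle 2 [(1,19) (2,1) (11,12)]:
  edge (1,19)–(2,1): clear
  edge (2,1)–(11,12): crosses AB
  edge (11,12)–(1,19): crosses AB
  → BLOCKED

BLOCKED by obstacle 2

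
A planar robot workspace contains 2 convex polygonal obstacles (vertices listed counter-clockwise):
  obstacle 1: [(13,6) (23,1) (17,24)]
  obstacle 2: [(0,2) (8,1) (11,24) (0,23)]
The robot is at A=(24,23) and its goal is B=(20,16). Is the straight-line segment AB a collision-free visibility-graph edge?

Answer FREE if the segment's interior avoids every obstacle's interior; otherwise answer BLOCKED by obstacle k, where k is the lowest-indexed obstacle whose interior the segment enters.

Obstacle 1 [(13,6) (23,1) (17,24)]:
  edge (13,6)–(23,1): clear
  edge (23,1)–(17,24): clear
  edge (17,24)–(13,6): clear
  midpoint (22,39/2) outside
  → clear
Obstacle 2 [(0,2) (8,1) (11,24) (0,23)]:
  edge (0,2)–(8,1): clear
  edge (8,1)–(11,24): clear
  edge (11,24)–(0,23): clear
  edge (0,23)–(0,2): clear
  midpoint (22,39/2) outside
  → clear

FREE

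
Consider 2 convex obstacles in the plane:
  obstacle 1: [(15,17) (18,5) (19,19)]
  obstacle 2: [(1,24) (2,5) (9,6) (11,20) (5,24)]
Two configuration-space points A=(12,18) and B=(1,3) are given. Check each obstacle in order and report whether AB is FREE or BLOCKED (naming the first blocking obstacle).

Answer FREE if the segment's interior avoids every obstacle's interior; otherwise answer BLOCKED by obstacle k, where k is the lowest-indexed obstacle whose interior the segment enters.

Obstacle 1 [(15,17) (18,5) (19,19)]:
  edge (15,17)–(18,5): clear
  edge (18,5)–(19,19): clear
  edge (19,19)–(15,17): clear
  midpoint (13/2,21/2) outside
  → clear
Obstacle 2 [(1,24) (2,5) (9,6) (11,20) (5,24)]:
  edge (1,24)–(2,5): clear
  edge (2,5)–(9,6): crosses AB
  edge (9,6)–(11,20): crosses AB
  edge (11,20)–(5,24): clear
  edge (5,24)–(1,24): clear
  → BLOCKED

BLOCKED by obstacle 2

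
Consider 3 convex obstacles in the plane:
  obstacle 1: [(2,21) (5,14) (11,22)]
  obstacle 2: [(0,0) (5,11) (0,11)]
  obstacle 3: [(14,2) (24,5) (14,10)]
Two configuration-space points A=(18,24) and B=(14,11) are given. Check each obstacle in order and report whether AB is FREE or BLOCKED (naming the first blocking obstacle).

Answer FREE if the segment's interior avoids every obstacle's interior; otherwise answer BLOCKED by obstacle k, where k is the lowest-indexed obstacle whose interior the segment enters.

Obstacle 1 [(2,21) (5,14) (11,22)]:
  edge (2,21)–(5,14): clear
  edge (5,14)–(11,22): clear
  edge (11,22)–(2,21): clear
  midpoint (16,35/2) outside
  → clear
Obstacle 2 [(0,0) (5,11) (0,11)]:
  edge (0,0)–(5,11): clear
  edge (5,11)–(0,11): clear
  edge (0,11)–(0,0): clear
  midpoint (16,35/2) outside
  → clear
Obstacle 3 [(14,2) (24,5) (14,10)]:
  edge (14,2)–(24,5): clear
  edge (24,5)–(14,10): clear
  edge (14,10)–(14,2): clear
  midpoint (16,35/2) outside
  → clear

FREE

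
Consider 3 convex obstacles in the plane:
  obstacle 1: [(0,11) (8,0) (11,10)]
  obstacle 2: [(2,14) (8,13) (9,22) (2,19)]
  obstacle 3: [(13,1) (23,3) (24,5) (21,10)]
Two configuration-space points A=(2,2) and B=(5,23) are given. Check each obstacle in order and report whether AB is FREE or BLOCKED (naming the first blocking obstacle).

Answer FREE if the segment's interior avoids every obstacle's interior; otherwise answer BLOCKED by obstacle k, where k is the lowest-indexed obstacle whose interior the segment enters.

BLOCKED by obstacle 1

Obstacle 1 [(0,11) (8,0) (11,10)]:
  edge (0,11)–(8,0): crosses AB
  edge (8,0)–(11,10): clear
  edge (11,10)–(0,11): crosses AB
  → BLOCKED
Obstacle 2 [(2,14) (8,13) (9,22) (2,19)]:
  edge (2,14)–(8,13): crosses AB
  edge (8,13)–(9,22): clear
  edge (9,22)–(2,19): crosses AB
  edge (2,19)–(2,14): clear
  → BLOCKED
Obstacle 3 [(13,1) (23,3) (24,5) (21,10)]:
  edge (13,1)–(23,3): clear
  edge (23,3)–(24,5): clear
  edge (24,5)–(21,10): clear
  edge (21,10)–(13,1): clear
  midpoint (7/2,25/2) outside
  → clear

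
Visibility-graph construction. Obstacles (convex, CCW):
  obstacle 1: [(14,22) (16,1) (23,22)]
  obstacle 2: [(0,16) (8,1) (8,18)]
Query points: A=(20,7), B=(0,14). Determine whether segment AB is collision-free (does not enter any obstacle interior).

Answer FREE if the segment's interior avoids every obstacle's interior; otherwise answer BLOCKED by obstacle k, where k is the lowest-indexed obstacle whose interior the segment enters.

BLOCKED by obstacle 1

Obstacle 1 [(14,22) (16,1) (23,22)]:
  edge (14,22)–(16,1): crosses AB
  edge (16,1)–(23,22): crosses AB
  edge (23,22)–(14,22): clear
  → BLOCKED
Obstacle 2 [(0,16) (8,1) (8,18)]:
  edge (0,16)–(8,1): crosses AB
  edge (8,1)–(8,18): crosses AB
  edge (8,18)–(0,16): clear
  → BLOCKED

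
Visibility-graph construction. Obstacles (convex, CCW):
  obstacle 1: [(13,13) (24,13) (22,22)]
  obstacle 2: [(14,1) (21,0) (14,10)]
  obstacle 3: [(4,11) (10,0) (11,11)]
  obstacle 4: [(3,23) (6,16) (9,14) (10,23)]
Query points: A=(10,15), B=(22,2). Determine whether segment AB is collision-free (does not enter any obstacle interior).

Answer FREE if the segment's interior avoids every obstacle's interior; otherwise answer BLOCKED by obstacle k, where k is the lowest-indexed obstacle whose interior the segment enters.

Obstacle 1 [(13,13) (24,13) (22,22)]:
  edge (13,13)–(24,13): clear
  edge (24,13)–(22,22): clear
  edge (22,22)–(13,13): clear
  midpoint (16,17/2) outside
  → clear
Obstacle 2 [(14,1) (21,0) (14,10)]:
  edge (14,1)–(21,0): clear
  edge (21,0)–(14,10): clear
  edge (14,10)–(14,1): clear
  midpoint (16,17/2) outside
  → clear
Obstacle 3 [(4,11) (10,0) (11,11)]:
  edge (4,11)–(10,0): clear
  edge (10,0)–(11,11): clear
  edge (11,11)–(4,11): clear
  midpoint (16,17/2) outside
  → clear
Obstacle 4 [(3,23) (6,16) (9,14) (10,23)]:
  edge (3,23)–(6,16): clear
  edge (6,16)–(9,14): clear
  edge (9,14)–(10,23): clear
  edge (10,23)–(3,23): clear
  midpoint (16,17/2) outside
  → clear

FREE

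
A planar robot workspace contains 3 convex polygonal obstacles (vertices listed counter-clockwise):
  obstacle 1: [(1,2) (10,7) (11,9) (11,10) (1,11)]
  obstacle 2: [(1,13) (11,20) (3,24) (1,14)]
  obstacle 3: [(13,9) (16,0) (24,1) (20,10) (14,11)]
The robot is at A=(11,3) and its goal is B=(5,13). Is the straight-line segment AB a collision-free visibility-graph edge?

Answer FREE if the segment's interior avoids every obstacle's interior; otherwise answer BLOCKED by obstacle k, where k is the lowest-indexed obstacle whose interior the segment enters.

Obstacle 1 [(1,2) (10,7) (11,9) (11,10) (1,11)]:
  edge (1,2)–(10,7): crosses AB
  edge (10,7)–(11,9): clear
  edge (11,9)–(11,10): clear
  edge (11,10)–(1,11): crosses AB
  edge (1,11)–(1,2): clear
  → BLOCKED
Obstacle 2 [(1,13) (11,20) (3,24) (1,14)]:
  edge (1,13)–(11,20): clear
  edge (11,20)–(3,24): clear
  edge (3,24)–(1,14): clear
  edge (1,14)–(1,13): clear
  midpoint (8,8) outside
  → clear
Obstacle 3 [(13,9) (16,0) (24,1) (20,10) (14,11)]:
  edge (13,9)–(16,0): clear
  edge (16,0)–(24,1): clear
  edge (24,1)–(20,10): clear
  edge (20,10)–(14,11): clear
  edge (14,11)–(13,9): clear
  midpoint (8,8) outside
  → clear

BLOCKED by obstacle 1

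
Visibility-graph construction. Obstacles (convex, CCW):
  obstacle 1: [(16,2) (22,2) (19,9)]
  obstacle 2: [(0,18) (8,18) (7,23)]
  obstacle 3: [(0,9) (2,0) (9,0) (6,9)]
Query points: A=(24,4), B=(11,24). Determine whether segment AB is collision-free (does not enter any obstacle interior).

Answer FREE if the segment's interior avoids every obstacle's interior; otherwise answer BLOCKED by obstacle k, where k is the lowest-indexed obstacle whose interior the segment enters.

FREE

Obstacle 1 [(16,2) (22,2) (19,9)]:
  edge (16,2)–(22,2): clear
  edge (22,2)–(19,9): clear
  edge (19,9)–(16,2): clear
  midpoint (35/2,14) outside
  → clear
Obstacle 2 [(0,18) (8,18) (7,23)]:
  edge (0,18)–(8,18): clear
  edge (8,18)–(7,23): clear
  edge (7,23)–(0,18): clear
  midpoint (35/2,14) outside
  → clear
Obstacle 3 [(0,9) (2,0) (9,0) (6,9)]:
  edge (0,9)–(2,0): clear
  edge (2,0)–(9,0): clear
  edge (9,0)–(6,9): clear
  edge (6,9)–(0,9): clear
  midpoint (35/2,14) outside
  → clear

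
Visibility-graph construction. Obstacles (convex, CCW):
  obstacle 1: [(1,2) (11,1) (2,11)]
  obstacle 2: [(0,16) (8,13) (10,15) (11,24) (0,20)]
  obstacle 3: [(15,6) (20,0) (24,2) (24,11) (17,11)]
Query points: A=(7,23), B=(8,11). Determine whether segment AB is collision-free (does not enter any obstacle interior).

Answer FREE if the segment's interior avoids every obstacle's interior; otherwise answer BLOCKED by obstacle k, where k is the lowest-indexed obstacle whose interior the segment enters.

Obstacle 1 [(1,2) (11,1) (2,11)]:
  edge (1,2)–(11,1): clear
  edge (11,1)–(2,11): clear
  edge (2,11)–(1,2): clear
  midpoint (15/2,17) outside
  → clear
Obstacle 2 [(0,16) (8,13) (10,15) (11,24) (0,20)]:
  edge (0,16)–(8,13): crosses AB
  edge (8,13)–(10,15): clear
  edge (10,15)–(11,24): clear
  edge (11,24)–(0,20): crosses AB
  edge (0,20)–(0,16): clear
  → BLOCKED
Obstacle 3 [(15,6) (20,0) (24,2) (24,11) (17,11)]:
  edge (15,6)–(20,0): clear
  edge (20,0)–(24,2): clear
  edge (24,2)–(24,11): clear
  edge (24,11)–(17,11): clear
  edge (17,11)–(15,6): clear
  midpoint (15/2,17) outside
  → clear

BLOCKED by obstacle 2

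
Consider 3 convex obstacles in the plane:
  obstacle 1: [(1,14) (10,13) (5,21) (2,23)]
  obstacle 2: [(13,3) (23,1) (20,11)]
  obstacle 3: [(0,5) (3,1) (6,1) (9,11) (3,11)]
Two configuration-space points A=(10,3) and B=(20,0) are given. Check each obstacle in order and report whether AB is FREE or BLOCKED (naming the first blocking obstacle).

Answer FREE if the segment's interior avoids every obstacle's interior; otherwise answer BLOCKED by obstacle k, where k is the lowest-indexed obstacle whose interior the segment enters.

FREE

Obstacle 1 [(1,14) (10,13) (5,21) (2,23)]:
  edge (1,14)–(10,13): clear
  edge (10,13)–(5,21): clear
  edge (5,21)–(2,23): clear
  edge (2,23)–(1,14): clear
  midpoint (15,3/2) outside
  → clear
Obstacle 2 [(13,3) (23,1) (20,11)]:
  edge (13,3)–(23,1): clear
  edge (23,1)–(20,11): clear
  edge (20,11)–(13,3): clear
  midpoint (15,3/2) outside
  → clear
Obstacle 3 [(0,5) (3,1) (6,1) (9,11) (3,11)]:
  edge (0,5)–(3,1): clear
  edge (3,1)–(6,1): clear
  edge (6,1)–(9,11): clear
  edge (9,11)–(3,11): clear
  edge (3,11)–(0,5): clear
  midpoint (15,3/2) outside
  → clear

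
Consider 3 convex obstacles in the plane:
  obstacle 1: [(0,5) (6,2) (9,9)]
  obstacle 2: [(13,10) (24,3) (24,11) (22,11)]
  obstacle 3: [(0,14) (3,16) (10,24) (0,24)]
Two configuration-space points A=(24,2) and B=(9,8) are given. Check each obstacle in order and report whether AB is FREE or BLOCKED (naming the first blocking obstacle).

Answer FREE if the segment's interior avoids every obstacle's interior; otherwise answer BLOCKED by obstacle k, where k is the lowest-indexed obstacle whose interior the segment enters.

Obstacle 1 [(0,5) (6,2) (9,9)]:
  edge (0,5)–(6,2): clear
  edge (6,2)–(9,9): clear
  edge (9,9)–(0,5): clear
  midpoint (33/2,5) outside
  → clear
Obstacle 2 [(13,10) (24,3) (24,11) (22,11)]:
  edge (13,10)–(24,3): clear
  edge (24,3)–(24,11): clear
  edge (24,11)–(22,11): clear
  edge (22,11)–(13,10): clear
  midpoint (33/2,5) outside
  → clear
Obstacle 3 [(0,14) (3,16) (10,24) (0,24)]:
  edge (0,14)–(3,16): clear
  edge (3,16)–(10,24): clear
  edge (10,24)–(0,24): clear
  edge (0,24)–(0,14): clear
  midpoint (33/2,5) outside
  → clear

FREE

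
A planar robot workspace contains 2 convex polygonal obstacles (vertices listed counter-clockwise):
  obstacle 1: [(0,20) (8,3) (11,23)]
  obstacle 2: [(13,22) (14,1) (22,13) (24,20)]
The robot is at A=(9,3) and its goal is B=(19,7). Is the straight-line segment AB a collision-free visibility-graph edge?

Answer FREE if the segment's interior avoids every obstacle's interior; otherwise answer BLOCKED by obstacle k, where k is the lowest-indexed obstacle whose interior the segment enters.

Obstacle 1 [(0,20) (8,3) (11,23)]:
  edge (0,20)–(8,3): clear
  edge (8,3)–(11,23): clear
  edge (11,23)–(0,20): clear
  midpoint (14,5) outside
  → clear
Obstacle 2 [(13,22) (14,1) (22,13) (24,20)]:
  edge (13,22)–(14,1): crosses AB
  edge (14,1)–(22,13): crosses AB
  edge (22,13)–(24,20): clear
  edge (24,20)–(13,22): clear
  → BLOCKED

BLOCKED by obstacle 2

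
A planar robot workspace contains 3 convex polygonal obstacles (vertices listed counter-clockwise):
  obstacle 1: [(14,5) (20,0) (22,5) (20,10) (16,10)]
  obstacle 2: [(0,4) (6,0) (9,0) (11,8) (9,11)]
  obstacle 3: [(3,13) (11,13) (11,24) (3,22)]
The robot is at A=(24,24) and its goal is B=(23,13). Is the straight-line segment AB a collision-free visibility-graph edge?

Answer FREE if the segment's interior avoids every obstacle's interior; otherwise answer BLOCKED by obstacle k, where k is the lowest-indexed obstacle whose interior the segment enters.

FREE

Obstacle 1 [(14,5) (20,0) (22,5) (20,10) (16,10)]:
  edge (14,5)–(20,0): clear
  edge (20,0)–(22,5): clear
  edge (22,5)–(20,10): clear
  edge (20,10)–(16,10): clear
  edge (16,10)–(14,5): clear
  midpoint (47/2,37/2) outside
  → clear
Obstacle 2 [(0,4) (6,0) (9,0) (11,8) (9,11)]:
  edge (0,4)–(6,0): clear
  edge (6,0)–(9,0): clear
  edge (9,0)–(11,8): clear
  edge (11,8)–(9,11): clear
  edge (9,11)–(0,4): clear
  midpoint (47/2,37/2) outside
  → clear
Obstacle 3 [(3,13) (11,13) (11,24) (3,22)]:
  edge (3,13)–(11,13): clear
  edge (11,13)–(11,24): clear
  edge (11,24)–(3,22): clear
  edge (3,22)–(3,13): clear
  midpoint (47/2,37/2) outside
  → clear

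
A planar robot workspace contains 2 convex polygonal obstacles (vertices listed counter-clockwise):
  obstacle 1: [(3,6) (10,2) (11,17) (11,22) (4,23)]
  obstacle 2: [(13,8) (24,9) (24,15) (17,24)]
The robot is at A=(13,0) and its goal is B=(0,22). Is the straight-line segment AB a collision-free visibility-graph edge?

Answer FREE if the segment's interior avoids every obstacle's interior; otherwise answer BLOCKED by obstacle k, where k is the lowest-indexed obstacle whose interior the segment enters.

BLOCKED by obstacle 1

Obstacle 1 [(3,6) (10,2) (11,17) (11,22) (4,23)]:
  edge (3,6)–(10,2): clear
  edge (10,2)–(11,17): crosses AB
  edge (11,17)–(11,22): clear
  edge (11,22)–(4,23): clear
  edge (4,23)–(3,6): crosses AB
  → BLOCKED
Obstacle 2 [(13,8) (24,9) (24,15) (17,24)]:
  edge (13,8)–(24,9): clear
  edge (24,9)–(24,15): clear
  edge (24,15)–(17,24): clear
  edge (17,24)–(13,8): clear
  midpoint (13/2,11) outside
  → clear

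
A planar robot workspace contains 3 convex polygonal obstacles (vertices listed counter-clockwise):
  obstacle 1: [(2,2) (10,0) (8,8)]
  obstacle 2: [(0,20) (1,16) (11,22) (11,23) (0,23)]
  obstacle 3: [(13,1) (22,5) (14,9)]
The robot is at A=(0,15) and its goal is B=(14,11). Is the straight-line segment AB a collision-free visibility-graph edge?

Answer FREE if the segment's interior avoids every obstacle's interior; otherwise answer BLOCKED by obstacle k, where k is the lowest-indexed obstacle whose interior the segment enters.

Obstacle 1 [(2,2) (10,0) (8,8)]:
  edge (2,2)–(10,0): clear
  edge (10,0)–(8,8): clear
  edge (8,8)–(2,2): clear
  midpoint (7,13) outside
  → clear
Obstacle 2 [(0,20) (1,16) (11,22) (11,23) (0,23)]:
  edge (0,20)–(1,16): clear
  edge (1,16)–(11,22): clear
  edge (11,22)–(11,23): clear
  edge (11,23)–(0,23): clear
  edge (0,23)–(0,20): clear
  midpoint (7,13) outside
  → clear
Obstacle 3 [(13,1) (22,5) (14,9)]:
  edge (13,1)–(22,5): clear
  edge (22,5)–(14,9): clear
  edge (14,9)–(13,1): clear
  midpoint (7,13) outside
  → clear

FREE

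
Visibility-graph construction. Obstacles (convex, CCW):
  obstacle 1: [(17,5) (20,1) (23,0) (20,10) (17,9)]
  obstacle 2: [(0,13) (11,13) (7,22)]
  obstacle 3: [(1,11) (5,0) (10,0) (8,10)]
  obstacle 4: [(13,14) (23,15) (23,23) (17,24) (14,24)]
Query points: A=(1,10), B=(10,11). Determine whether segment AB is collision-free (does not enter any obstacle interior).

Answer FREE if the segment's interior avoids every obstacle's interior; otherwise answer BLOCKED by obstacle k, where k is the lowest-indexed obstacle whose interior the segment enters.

BLOCKED by obstacle 3

Obstacle 1 [(17,5) (20,1) (23,0) (20,10) (17,9)]:
  edge (17,5)–(20,1): clear
  edge (20,1)–(23,0): clear
  edge (23,0)–(20,10): clear
  edge (20,10)–(17,9): clear
  edge (17,9)–(17,5): clear
  midpoint (11/2,21/2) outside
  → clear
Obstacle 2 [(0,13) (11,13) (7,22)]:
  edge (0,13)–(11,13): clear
  edge (11,13)–(7,22): clear
  edge (7,22)–(0,13): clear
  midpoint (11/2,21/2) outside
  → clear
Obstacle 3 [(1,11) (5,0) (10,0) (8,10)]:
  edge (1,11)–(5,0): crosses AB
  edge (5,0)–(10,0): clear
  edge (10,0)–(8,10): clear
  edge (8,10)–(1,11): crosses AB
  → BLOCKED
Obstacle 4 [(13,14) (23,15) (23,23) (17,24) (14,24)]:
  edge (13,14)–(23,15): clear
  edge (23,15)–(23,23): clear
  edge (23,23)–(17,24): clear
  edge (17,24)–(14,24): clear
  edge (14,24)–(13,14): clear
  midpoint (11/2,21/2) outside
  → clear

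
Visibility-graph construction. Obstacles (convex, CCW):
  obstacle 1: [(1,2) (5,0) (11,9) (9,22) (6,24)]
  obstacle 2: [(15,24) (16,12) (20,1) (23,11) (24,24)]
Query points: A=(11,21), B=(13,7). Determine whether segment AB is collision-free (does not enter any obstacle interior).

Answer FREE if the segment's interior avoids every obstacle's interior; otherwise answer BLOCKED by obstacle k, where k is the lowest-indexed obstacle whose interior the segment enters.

FREE

Obstacle 1 [(1,2) (5,0) (11,9) (9,22) (6,24)]:
  edge (1,2)–(5,0): clear
  edge (5,0)–(11,9): clear
  edge (11,9)–(9,22): clear
  edge (9,22)–(6,24): clear
  edge (6,24)–(1,2): clear
  midpoint (12,14) outside
  → clear
Obstacle 2 [(15,24) (16,12) (20,1) (23,11) (24,24)]:
  edge (15,24)–(16,12): clear
  edge (16,12)–(20,1): clear
  edge (20,1)–(23,11): clear
  edge (23,11)–(24,24): clear
  edge (24,24)–(15,24): clear
  midpoint (12,14) outside
  → clear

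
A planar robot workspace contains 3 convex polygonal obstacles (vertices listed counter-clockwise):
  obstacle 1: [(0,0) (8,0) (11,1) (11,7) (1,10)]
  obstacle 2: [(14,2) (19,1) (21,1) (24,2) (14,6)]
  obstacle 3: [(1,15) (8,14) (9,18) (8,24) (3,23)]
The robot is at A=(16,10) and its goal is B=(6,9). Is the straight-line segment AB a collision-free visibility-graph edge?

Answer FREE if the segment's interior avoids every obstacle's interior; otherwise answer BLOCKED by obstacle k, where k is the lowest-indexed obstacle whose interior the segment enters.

Obstacle 1 [(0,0) (8,0) (11,1) (11,7) (1,10)]:
  edge (0,0)–(8,0): clear
  edge (8,0)–(11,1): clear
  edge (11,1)–(11,7): clear
  edge (11,7)–(1,10): clear
  edge (1,10)–(0,0): clear
  midpoint (11,19/2) outside
  → clear
Obstacle 2 [(14,2) (19,1) (21,1) (24,2) (14,6)]:
  edge (14,2)–(19,1): clear
  edge (19,1)–(21,1): clear
  edge (21,1)–(24,2): clear
  edge (24,2)–(14,6): clear
  edge (14,6)–(14,2): clear
  midpoint (11,19/2) outside
  → clear
Obstacle 3 [(1,15) (8,14) (9,18) (8,24) (3,23)]:
  edge (1,15)–(8,14): clear
  edge (8,14)–(9,18): clear
  edge (9,18)–(8,24): clear
  edge (8,24)–(3,23): clear
  edge (3,23)–(1,15): clear
  midpoint (11,19/2) outside
  → clear

FREE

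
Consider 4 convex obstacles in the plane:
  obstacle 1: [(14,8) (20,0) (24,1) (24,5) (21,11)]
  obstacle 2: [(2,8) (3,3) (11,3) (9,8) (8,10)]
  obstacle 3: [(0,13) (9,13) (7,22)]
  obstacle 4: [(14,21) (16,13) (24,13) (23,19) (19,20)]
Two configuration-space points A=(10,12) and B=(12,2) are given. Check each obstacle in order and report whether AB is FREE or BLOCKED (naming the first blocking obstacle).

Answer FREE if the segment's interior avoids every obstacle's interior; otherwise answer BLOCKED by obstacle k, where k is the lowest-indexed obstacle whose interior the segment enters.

Obstacle 1 [(14,8) (20,0) (24,1) (24,5) (21,11)]:
  edge (14,8)–(20,0): clear
  edge (20,0)–(24,1): clear
  edge (24,1)–(24,5): clear
  edge (24,5)–(21,11): clear
  edge (21,11)–(14,8): clear
  midpoint (11,7) outside
  → clear
Obstacle 2 [(2,8) (3,3) (11,3) (9,8) (8,10)]:
  edge (2,8)–(3,3): clear
  edge (3,3)–(11,3): clear
  edge (11,3)–(9,8): clear
  edge (9,8)–(8,10): clear
  edge (8,10)–(2,8): clear
  midpoint (11,7) outside
  → clear
Obstacle 3 [(0,13) (9,13) (7,22)]:
  edge (0,13)–(9,13): clear
  edge (9,13)–(7,22): clear
  edge (7,22)–(0,13): clear
  midpoint (11,7) outside
  → clear
Obstacle 4 [(14,21) (16,13) (24,13) (23,19) (19,20)]:
  edge (14,21)–(16,13): clear
  edge (16,13)–(24,13): clear
  edge (24,13)–(23,19): clear
  edge (23,19)–(19,20): clear
  edge (19,20)–(14,21): clear
  midpoint (11,7) outside
  → clear

FREE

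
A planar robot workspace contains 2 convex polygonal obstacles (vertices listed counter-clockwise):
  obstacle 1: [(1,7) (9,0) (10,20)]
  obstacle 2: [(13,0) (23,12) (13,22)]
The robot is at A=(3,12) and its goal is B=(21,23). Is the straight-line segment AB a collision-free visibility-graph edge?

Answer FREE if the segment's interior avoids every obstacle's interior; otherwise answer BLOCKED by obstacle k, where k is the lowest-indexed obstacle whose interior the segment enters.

Obstacle 1 [(1,7) (9,0) (10,20)]:
  edge (1,7)–(9,0): clear
  edge (9,0)–(10,20): crosses AB
  edge (10,20)–(1,7): crosses AB
  → BLOCKED
Obstacle 2 [(13,0) (23,12) (13,22)]:
  edge (13,0)–(23,12): clear
  edge (23,12)–(13,22): crosses AB
  edge (13,22)–(13,0): crosses AB
  → BLOCKED

BLOCKED by obstacle 1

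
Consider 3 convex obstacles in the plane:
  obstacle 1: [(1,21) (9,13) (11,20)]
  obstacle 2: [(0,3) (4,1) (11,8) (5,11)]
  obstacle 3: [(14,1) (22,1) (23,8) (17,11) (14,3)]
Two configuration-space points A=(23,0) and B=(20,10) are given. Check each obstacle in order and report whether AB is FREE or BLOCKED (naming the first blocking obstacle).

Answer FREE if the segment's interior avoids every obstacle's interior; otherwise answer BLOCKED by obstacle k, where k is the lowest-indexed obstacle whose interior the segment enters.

BLOCKED by obstacle 3

Obstacle 1 [(1,21) (9,13) (11,20)]:
  edge (1,21)–(9,13): clear
  edge (9,13)–(11,20): clear
  edge (11,20)–(1,21): clear
  midpoint (43/2,5) outside
  → clear
Obstacle 2 [(0,3) (4,1) (11,8) (5,11)]:
  edge (0,3)–(4,1): clear
  edge (4,1)–(11,8): clear
  edge (11,8)–(5,11): clear
  edge (5,11)–(0,3): clear
  midpoint (43/2,5) outside
  → clear
Obstacle 3 [(14,1) (22,1) (23,8) (17,11) (14,3)]:
  edge (14,1)–(22,1): clear
  edge (22,1)–(23,8): crosses AB
  edge (23,8)–(17,11): crosses AB
  edge (17,11)–(14,3): clear
  edge (14,3)–(14,1): clear
  → BLOCKED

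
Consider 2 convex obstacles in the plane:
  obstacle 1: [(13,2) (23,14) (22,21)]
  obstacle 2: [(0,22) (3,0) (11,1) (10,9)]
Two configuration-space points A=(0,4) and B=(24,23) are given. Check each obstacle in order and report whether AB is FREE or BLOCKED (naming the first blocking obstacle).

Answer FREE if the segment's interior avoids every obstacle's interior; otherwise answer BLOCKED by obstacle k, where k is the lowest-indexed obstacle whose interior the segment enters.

Obstacle 1 [(13,2) (23,14) (22,21)]:
  edge (13,2)–(23,14): clear
  edge (23,14)–(22,21): clear
  edge (22,21)–(13,2): clear
  midpoint (12,27/2) outside
  → clear
Obstacle 2 [(0,22) (3,0) (11,1) (10,9)]:
  edge (0,22)–(3,0): crosses AB
  edge (3,0)–(11,1): clear
  edge (11,1)–(10,9): clear
  edge (10,9)–(0,22): crosses AB
  → BLOCKED

BLOCKED by obstacle 2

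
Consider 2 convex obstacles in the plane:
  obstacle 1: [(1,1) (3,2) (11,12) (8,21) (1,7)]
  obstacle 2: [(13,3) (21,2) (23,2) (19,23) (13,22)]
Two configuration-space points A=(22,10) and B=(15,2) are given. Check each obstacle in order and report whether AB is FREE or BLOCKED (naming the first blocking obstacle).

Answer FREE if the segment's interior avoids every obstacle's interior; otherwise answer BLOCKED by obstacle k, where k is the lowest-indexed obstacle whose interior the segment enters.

BLOCKED by obstacle 2

Obstacle 1 [(1,1) (3,2) (11,12) (8,21) (1,7)]:
  edge (1,1)–(3,2): clear
  edge (3,2)–(11,12): clear
  edge (11,12)–(8,21): clear
  edge (8,21)–(1,7): clear
  edge (1,7)–(1,1): clear
  midpoint (37/2,6) outside
  → clear
Obstacle 2 [(13,3) (21,2) (23,2) (19,23) (13,22)]:
  edge (13,3)–(21,2): crosses AB
  edge (21,2)–(23,2): clear
  edge (23,2)–(19,23): crosses AB
  edge (19,23)–(13,22): clear
  edge (13,22)–(13,3): clear
  → BLOCKED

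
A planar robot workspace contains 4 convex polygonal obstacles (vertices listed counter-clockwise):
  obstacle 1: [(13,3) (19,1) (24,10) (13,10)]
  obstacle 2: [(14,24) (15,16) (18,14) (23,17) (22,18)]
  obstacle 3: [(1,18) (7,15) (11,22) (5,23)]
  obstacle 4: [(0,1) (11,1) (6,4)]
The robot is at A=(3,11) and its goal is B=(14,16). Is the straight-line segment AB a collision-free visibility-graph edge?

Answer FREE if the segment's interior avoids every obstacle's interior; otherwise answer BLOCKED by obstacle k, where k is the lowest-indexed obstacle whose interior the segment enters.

FREE

Obstacle 1 [(13,3) (19,1) (24,10) (13,10)]:
  edge (13,3)–(19,1): clear
  edge (19,1)–(24,10): clear
  edge (24,10)–(13,10): clear
  edge (13,10)–(13,3): clear
  midpoint (17/2,27/2) outside
  → clear
Obstacle 2 [(14,24) (15,16) (18,14) (23,17) (22,18)]:
  edge (14,24)–(15,16): clear
  edge (15,16)–(18,14): clear
  edge (18,14)–(23,17): clear
  edge (23,17)–(22,18): clear
  edge (22,18)–(14,24): clear
  midpoint (17/2,27/2) outside
  → clear
Obstacle 3 [(1,18) (7,15) (11,22) (5,23)]:
  edge (1,18)–(7,15): clear
  edge (7,15)–(11,22): clear
  edge (11,22)–(5,23): clear
  edge (5,23)–(1,18): clear
  midpoint (17/2,27/2) outside
  → clear
Obstacle 4 [(0,1) (11,1) (6,4)]:
  edge (0,1)–(11,1): clear
  edge (11,1)–(6,4): clear
  edge (6,4)–(0,1): clear
  midpoint (17/2,27/2) outside
  → clear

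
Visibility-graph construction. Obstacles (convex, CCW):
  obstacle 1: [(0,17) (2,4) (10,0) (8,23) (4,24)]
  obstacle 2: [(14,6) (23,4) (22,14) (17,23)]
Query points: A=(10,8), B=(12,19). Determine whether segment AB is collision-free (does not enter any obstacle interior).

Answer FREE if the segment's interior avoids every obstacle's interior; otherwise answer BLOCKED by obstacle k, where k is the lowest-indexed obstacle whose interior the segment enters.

Obstacle 1 [(0,17) (2,4) (10,0) (8,23) (4,24)]:
  edge (0,17)–(2,4): clear
  edge (2,4)–(10,0): clear
  edge (10,0)–(8,23): clear
  edge (8,23)–(4,24): clear
  edge (4,24)–(0,17): clear
  midpoint (11,27/2) outside
  → clear
Obstacle 2 [(14,6) (23,4) (22,14) (17,23)]:
  edge (14,6)–(23,4): clear
  edge (23,4)–(22,14): clear
  edge (22,14)–(17,23): clear
  edge (17,23)–(14,6): clear
  midpoint (11,27/2) outside
  → clear

FREE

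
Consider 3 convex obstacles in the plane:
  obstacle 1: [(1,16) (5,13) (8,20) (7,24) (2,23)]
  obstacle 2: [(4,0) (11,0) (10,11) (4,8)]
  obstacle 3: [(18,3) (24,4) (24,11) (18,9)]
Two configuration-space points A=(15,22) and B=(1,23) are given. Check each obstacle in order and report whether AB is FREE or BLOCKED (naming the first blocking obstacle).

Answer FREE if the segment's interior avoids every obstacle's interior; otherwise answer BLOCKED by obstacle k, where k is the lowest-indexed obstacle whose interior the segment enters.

Obstacle 1 [(1,16) (5,13) (8,20) (7,24) (2,23)]:
  edge (1,16)–(5,13): clear
  edge (5,13)–(8,20): clear
  edge (8,20)–(7,24): crosses AB
  edge (7,24)–(2,23): clear
  edge (2,23)–(1,16): crosses AB
  → BLOCKED
Obstacle 2 [(4,0) (11,0) (10,11) (4,8)]:
  edge (4,0)–(11,0): clear
  edge (11,0)–(10,11): clear
  edge (10,11)–(4,8): clear
  edge (4,8)–(4,0): clear
  midpoint (8,45/2) outside
  → clear
Obstacle 3 [(18,3) (24,4) (24,11) (18,9)]:
  edge (18,3)–(24,4): clear
  edge (24,4)–(24,11): clear
  edge (24,11)–(18,9): clear
  edge (18,9)–(18,3): clear
  midpoint (8,45/2) outside
  → clear

BLOCKED by obstacle 1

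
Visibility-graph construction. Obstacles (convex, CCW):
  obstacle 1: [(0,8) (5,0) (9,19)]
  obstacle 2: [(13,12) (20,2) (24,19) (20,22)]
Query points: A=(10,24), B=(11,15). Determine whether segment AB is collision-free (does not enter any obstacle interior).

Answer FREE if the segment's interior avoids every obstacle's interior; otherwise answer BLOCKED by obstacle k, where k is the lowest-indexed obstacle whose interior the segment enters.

Obstacle 1 [(0,8) (5,0) (9,19)]:
  edge (0,8)–(5,0): clear
  edge (5,0)–(9,19): clear
  edge (9,19)–(0,8): clear
  midpoint (21/2,39/2) outside
  → clear
Obstacle 2 [(13,12) (20,2) (24,19) (20,22)]:
  edge (13,12)–(20,2): clear
  edge (20,2)–(24,19): clear
  edge (24,19)–(20,22): clear
  edge (20,22)–(13,12): clear
  midpoint (21/2,39/2) outside
  → clear

FREE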